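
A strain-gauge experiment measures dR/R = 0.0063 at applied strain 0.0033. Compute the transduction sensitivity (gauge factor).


GF = (dR/R) / epsilon
= 0.0063 / 0.0033
= 1.9091

1.9091


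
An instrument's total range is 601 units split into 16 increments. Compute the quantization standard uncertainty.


resolution = range / divisions
resolution = 601 / 16 = 37.5625
u_res = resolution / (2*sqrt(3))
u_res = 37.5625 / 3.4641016
u_res = 10.8434

10.8434


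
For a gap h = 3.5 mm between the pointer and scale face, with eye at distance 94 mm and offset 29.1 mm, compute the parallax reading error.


error = h * offset / d
= 3.5 * 29.1 / 94
= 1.0835

1.0835


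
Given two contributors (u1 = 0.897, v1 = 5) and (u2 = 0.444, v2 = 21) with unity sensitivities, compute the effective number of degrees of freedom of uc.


uc = sqrt(u1^2 + u2^2) = sqrt(0.897^2 + 0.444^2) = 1.0008721
v_eff = uc^4 / (u1^4/v1 + u2^4/v2)
= 1.0008721^4 / (0.897^4/5 + 0.444^4/21)
= 1.003493 / 0.13132973
v_eff = 7.6410

7.6410


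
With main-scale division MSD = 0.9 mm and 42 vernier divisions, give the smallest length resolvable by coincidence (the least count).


LC = MSD / n_div
= 0.9 / 42
= 0.0214

0.0214


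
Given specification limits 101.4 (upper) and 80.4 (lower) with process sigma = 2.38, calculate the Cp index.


Cp = (USL - LSL) / (6 * sigma)
= (101.4 - 80.4) / (6 * 2.38)
= 21.0000 / 14.2800
= 1.4706

1.4706


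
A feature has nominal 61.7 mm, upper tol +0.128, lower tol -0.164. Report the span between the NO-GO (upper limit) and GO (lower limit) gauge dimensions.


GO = nominal - lower_tol (smallest hole = maximum material condition)
GO = 61.7 - 0.164 = 61.536
NO-GO = nominal + upper_tol (largest hole = least material condition)
NO-GO = 61.7 + 0.128 = 61.828
spread = NO-GO - GO = 61.828 - 61.536 = 0.2920

0.2920


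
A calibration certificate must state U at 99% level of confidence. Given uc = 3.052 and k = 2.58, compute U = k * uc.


U = k * uc
U = 2.58 * 3.052
U = 7.8742

7.8742


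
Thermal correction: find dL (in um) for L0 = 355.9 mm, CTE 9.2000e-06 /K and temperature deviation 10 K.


dL = L * alpha * dT
= 355.9 * 9.2000e-06 * 10
= 0.0327428 mm
dL_um = 0.0327428 * 1000 = 32.7428 um

32.7428


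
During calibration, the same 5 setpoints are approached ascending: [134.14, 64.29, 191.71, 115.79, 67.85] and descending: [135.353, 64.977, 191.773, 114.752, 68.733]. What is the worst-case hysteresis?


|134.14 - 135.353| = 1.2130
|64.29 - 64.977| = 0.6870
|191.71 - 191.773| = 0.0630
|115.79 - 114.752| = 1.0380
|67.85 - 68.733| = 0.8830
hysteresis = max(diffs) = 1.2130

1.2130


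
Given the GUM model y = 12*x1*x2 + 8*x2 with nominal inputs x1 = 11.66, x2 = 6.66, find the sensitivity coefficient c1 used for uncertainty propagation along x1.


y = 12*x1*x2 + 8*x2
dy/dx1 = 12*x2
Evaluate at x2 = 6.66: c1 = 12 * 6.66
c1 = 79.9200

79.9200


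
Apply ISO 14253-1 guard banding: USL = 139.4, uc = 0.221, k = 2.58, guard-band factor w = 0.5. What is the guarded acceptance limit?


U = k * uc = 2.58 * 0.221 = 0.57018
guard band g = w * U = 0.5 * 0.57018 = 0.28509
AL = USL - g = 139.4 - 0.28509
AL = 139.1149

139.1149


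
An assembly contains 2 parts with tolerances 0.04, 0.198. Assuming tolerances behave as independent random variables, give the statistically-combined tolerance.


RSS = sqrt(0.04^2 + 0.198^2)
= sqrt(0.040804)
= 0.2020

0.2020


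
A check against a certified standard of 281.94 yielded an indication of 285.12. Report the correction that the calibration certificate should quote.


Correction = standard - reading
= 281.94 - 285.12
= -3.1800

-3.1800


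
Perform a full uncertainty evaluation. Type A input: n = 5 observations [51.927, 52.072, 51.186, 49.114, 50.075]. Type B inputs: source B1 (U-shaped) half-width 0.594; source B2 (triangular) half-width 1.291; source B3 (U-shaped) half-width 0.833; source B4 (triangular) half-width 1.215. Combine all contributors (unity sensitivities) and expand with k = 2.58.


mean = (51.927 + 52.072 + 51.186 + 49.114 + 50.075) / 5 = 50.8748
s = sqrt(sum((x - mean)^2)/(n-1)) = 1.2626713
u_A = s / sqrt(n) = 1.2626713 / sqrt(5) = 0.56468377
u_B1 = 0.594 / sqrt(2) = 0.42002143
u_B2 = 1.291 / sqrt(6) = 0.52704854
u_B3 = 0.833 / sqrt(2) = 0.58901995
u_B4 = 1.215 / sqrt(6) = 0.49602167
uc = sqrt(0.56468377^2 + 0.42002143^2 + 0.52704854^2 + 0.58901995^2 + 0.49602167^2) = 1.1687805
U = k * uc = 2.58 * 1.1687805
U = 3.0155

3.0155


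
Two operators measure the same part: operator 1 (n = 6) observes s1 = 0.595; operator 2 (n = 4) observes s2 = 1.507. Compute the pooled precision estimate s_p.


s_p = sqrt(((n1-1)*s1^2 + (n2-1)*s2^2) / (n1+n2-2))
numerator = (6-1)*0.595^2 + (4-1)*1.507^2 = 1.770125 + 6.813147 = 8.583272
denominator = 6 + 4 - 2 = 8
s_p^2 = 8.583272 / 8 = 1.072909
s_p = sqrt(1.072909) = 1.0358

1.0358


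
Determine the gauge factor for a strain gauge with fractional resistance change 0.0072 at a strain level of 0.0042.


GF = (dR/R) / epsilon
= 0.0072 / 0.0042
= 1.7143

1.7143


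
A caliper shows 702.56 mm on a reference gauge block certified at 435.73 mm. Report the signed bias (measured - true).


Systematic error = measured - true
= 702.56 - 435.73
= 266.8300

266.8300


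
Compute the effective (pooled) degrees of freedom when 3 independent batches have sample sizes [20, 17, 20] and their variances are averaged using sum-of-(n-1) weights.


nu = sum_i (n_i - 1)
nu = ((20 - 1) + (17 - 1) + (20 - 1))
nu = 19 + 16 + 19
nu = 54

54


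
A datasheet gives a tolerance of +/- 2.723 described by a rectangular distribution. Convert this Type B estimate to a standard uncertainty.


u_B = half_width / sqrt(3)
u_B = 2.723 / 1.7320508
u_B = 1.5721

1.5721


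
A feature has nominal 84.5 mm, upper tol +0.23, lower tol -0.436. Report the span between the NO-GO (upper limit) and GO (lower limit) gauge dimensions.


GO = nominal - lower_tol (smallest hole = maximum material condition)
GO = 84.5 - 0.436 = 84.064
NO-GO = nominal + upper_tol (largest hole = least material condition)
NO-GO = 84.5 + 0.23 = 84.73
spread = NO-GO - GO = 84.73 - 84.064 = 0.6660

0.6660


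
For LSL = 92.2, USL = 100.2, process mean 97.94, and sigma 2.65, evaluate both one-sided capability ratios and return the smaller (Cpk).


Cpu = (USL - mean) / (3*sigma) = (100.2 - 97.94) / (3*2.65) = 0.2843
Cpl = (mean - LSL) / (3*sigma) = (97.94 - 92.2) / (3*2.65) = 0.7220
Cpk = min(Cpu, Cpl) = 0.2843

0.2843


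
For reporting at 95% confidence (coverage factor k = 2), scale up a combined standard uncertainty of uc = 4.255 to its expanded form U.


U = k * uc
U = 2 * 4.255
U = 8.5100

8.5100


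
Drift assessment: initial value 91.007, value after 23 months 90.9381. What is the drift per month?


rate = (v2 - v1) / months
= (90.9381 - 91.007) / 23
= -0.0689 / 23
= -0.0030

-0.0030


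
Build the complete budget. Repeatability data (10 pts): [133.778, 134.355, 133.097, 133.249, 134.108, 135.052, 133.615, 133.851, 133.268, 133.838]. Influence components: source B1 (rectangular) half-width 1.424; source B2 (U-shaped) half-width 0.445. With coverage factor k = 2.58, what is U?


mean = (133.778 + 134.355 + 133.097 + 133.249 + 134.108 + 135.052 + 133.615 + 133.851 + 133.268 + 133.838) / 10 = 133.8211
s = sqrt(sum((x - mean)^2)/(n-1)) = 0.58552245
u_A = s / sqrt(n) = 0.58552245 / sqrt(10) = 0.18515846
u_B1 = 1.424 / sqrt(3) = 0.82214678
u_B2 = 0.445 / sqrt(2) = 0.31466252
uc = sqrt(0.18515846^2 + 0.82214678^2 + 0.31466252^2) = 0.89956739
U = k * uc = 2.58 * 0.89956739
U = 2.3209

2.3209


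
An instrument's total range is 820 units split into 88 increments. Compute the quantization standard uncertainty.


resolution = range / divisions
resolution = 820 / 88 = 9.3181818
u_res = resolution / (2*sqrt(3))
u_res = 9.3181818 / 3.4641016
u_res = 2.6899

2.6899


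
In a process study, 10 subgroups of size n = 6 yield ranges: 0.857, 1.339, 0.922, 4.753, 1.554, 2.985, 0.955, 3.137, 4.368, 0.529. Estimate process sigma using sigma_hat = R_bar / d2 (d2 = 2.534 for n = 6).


R_bar = (0.857 + 1.339 + 0.922 + 4.753 + 1.554 + 2.985 + 0.955 + 3.137 + 4.368 + 0.529) / 10
R_bar = 21.399 / 10 = 2.1399
sigma_hat = R_bar / d2 = 2.1399 / 2.534 = 0.8445

0.8445


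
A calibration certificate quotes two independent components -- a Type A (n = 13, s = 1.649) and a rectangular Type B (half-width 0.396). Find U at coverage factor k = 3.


u_A = s / sqrt(n) = 1.649 / sqrt(13) = 0.45735031
u_B = half_width / sqrt(3) = 0.396 / sqrt(3) = 0.22863071
uc = sqrt(u_A^2 + u_B^2) = sqrt(0.45735031^2 + 0.22863071^2) = 0.51131332
U = k * uc = 3 * 0.51131332
U = 1.5339

1.5339


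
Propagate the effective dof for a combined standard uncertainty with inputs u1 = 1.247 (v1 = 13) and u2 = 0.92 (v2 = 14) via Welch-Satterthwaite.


uc = sqrt(u1^2 + u2^2) = sqrt(1.247^2 + 0.92^2) = 1.549648
v_eff = uc^4 / (u1^4/v1 + u2^4/v2)
= 1.549648^4 / (1.247^4/13 + 0.92^4/14)
= 5.7667648 / 0.237175
v_eff = 24.3144

24.3144


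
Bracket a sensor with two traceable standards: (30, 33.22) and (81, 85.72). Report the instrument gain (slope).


slope = (y2 - y1) / (x2 - x1)
= (85.72 - 33.22) / (81 - 30)
= 52.5000 / 51
= 1.0294

1.0294


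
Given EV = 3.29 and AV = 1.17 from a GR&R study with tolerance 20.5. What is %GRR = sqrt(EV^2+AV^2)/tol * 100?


GRR = sqrt(EV^2 + AV^2) = sqrt(3.29^2 + 1.17^2) = 3.4918476
%GRR = GRR / tol * 100 = 3.4918476 / 20.5 * 100
%GRR = 17.0334

17.0334


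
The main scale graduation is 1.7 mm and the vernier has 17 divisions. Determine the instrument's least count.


LC = MSD / n_div
= 1.7 / 17
= 0.1000

0.1000


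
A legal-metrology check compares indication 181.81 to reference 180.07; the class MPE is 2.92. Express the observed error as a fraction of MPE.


e = indication - reference = 181.81 - 180.07 = 1.7400
|e| = 1.7400
ratio = |e| / MPE = 1.7400 / 2.92
ratio = 0.5959

0.5959


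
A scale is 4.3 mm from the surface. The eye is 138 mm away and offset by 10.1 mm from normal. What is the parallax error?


error = h * offset / d
= 4.3 * 10.1 / 138
= 0.3147

0.3147


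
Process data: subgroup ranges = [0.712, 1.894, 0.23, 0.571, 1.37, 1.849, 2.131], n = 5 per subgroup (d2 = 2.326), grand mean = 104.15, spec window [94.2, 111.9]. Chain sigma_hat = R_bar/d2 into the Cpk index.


R_bar = (0.712 + 1.894 + 0.23 + 0.571 + 1.37 + 1.849 + 2.131) / 7 = 1.251
sigma = R_bar / d2 = 1.251 / 2.326 = 0.53783319
Cp = (USL - LSL)/(6*sigma) = (111.9 - 94.2)/(6*0.53783319) = 5.4850
Cpu = (111.9 - 104.15)/(3*0.53783319) = 4.8032
Cpl = (104.15 - 94.2)/(3*0.53783319) = 6.1667
Cpk = min(Cpu, Cpl) = 4.8032

4.8032


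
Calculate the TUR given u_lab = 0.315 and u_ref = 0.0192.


TUR = u_lab / u_ref
= 0.315 / 0.0192
= 16.4062

16.4062


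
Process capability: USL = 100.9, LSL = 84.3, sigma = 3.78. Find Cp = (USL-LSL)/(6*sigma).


Cp = (USL - LSL) / (6 * sigma)
= (100.9 - 84.3) / (6 * 3.78)
= 16.6000 / 22.6800
= 0.7319

0.7319


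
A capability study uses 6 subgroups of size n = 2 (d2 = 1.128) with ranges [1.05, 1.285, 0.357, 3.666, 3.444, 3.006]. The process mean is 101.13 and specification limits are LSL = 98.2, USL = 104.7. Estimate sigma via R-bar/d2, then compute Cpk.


R_bar = (1.05 + 1.285 + 0.357 + 3.666 + 3.444 + 3.006) / 6 = 2.1346667
sigma = R_bar / d2 = 2.1346667 / 1.128 = 1.892435
Cp = (USL - LSL)/(6*sigma) = (104.7 - 98.2)/(6*1.892435) = 0.5725
Cpu = (104.7 - 101.13)/(3*1.892435) = 0.6288
Cpl = (101.13 - 98.2)/(3*1.892435) = 0.5161
Cpk = min(Cpu, Cpl) = 0.5161

0.5161


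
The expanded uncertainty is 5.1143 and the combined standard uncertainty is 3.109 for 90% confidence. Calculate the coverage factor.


k = U / uc
k = 5.1143 / 3.109
k = 1.645

1.645


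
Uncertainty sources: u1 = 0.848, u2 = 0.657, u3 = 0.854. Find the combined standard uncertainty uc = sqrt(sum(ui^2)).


uc = sqrt(0.848^2 + 0.657^2 + 0.854^2)
uc = sqrt(1.880069)
uc = 1.3712

1.3712


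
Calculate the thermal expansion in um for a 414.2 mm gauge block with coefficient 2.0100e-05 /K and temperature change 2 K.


dL = L * alpha * dT
= 414.2 * 2.0100e-05 * 2
= 0.0166508 mm
dL_um = 0.0166508 * 1000 = 16.6508 um

16.6508


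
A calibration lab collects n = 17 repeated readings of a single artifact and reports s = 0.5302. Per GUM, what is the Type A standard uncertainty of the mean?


u_A = s / sqrt(n)
u_A = 0.5302 / sqrt(17)
u_A = 0.5302 / 4.1231056
u_A = 0.1286

0.1286


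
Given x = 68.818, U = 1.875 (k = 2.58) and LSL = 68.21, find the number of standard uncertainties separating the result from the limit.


u = U / k = 1.875 / 2.58 = 0.72674419
margin = |LSL - x| = |68.21 - 68.818| = 0.608
z = margin / u = 0.608 / 0.72674419
z = 0.8366

0.8366


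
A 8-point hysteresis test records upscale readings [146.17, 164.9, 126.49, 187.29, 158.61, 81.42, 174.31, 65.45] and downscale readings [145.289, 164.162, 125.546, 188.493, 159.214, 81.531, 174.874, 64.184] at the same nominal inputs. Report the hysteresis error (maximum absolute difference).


|146.17 - 145.289| = 0.8810
|164.9 - 164.162| = 0.7380
|126.49 - 125.546| = 0.9440
|187.29 - 188.493| = 1.2030
|158.61 - 159.214| = 0.6040
|81.42 - 81.531| = 0.1110
|174.31 - 174.874| = 0.5640
|65.45 - 64.184| = 1.2660
hysteresis = max(diffs) = 1.2660

1.2660


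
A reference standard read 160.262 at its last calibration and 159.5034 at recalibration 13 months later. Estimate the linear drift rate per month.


rate = (v2 - v1) / months
= (159.5034 - 160.262) / 13
= -0.7586 / 13
= -0.0584

-0.0584


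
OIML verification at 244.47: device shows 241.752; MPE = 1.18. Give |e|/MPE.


e = indication - reference = 241.752 - 244.47 = -2.7180
|e| = 2.7180
ratio = |e| / MPE = 2.7180 / 1.18
ratio = 2.3034

2.3034


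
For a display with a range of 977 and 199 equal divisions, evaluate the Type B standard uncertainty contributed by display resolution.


resolution = range / divisions
resolution = 977 / 199 = 4.9095477
u_res = resolution / (2*sqrt(3))
u_res = 4.9095477 / 3.4641016
u_res = 1.4173

1.4173


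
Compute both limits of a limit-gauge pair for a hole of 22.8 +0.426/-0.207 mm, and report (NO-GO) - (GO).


GO = nominal - lower_tol (smallest hole = maximum material condition)
GO = 22.8 - 0.207 = 22.593
NO-GO = nominal + upper_tol (largest hole = least material condition)
NO-GO = 22.8 + 0.426 = 23.226
spread = NO-GO - GO = 23.226 - 22.593 = 0.6330

0.6330


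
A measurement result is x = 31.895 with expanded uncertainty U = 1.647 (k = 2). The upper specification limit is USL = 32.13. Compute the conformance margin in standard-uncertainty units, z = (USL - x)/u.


u = U / k = 1.647 / 2 = 0.8235
margin = |USL - x| = |32.13 - 31.895| = 0.235
z = margin / u = 0.235 / 0.8235
z = 0.2854

0.2854


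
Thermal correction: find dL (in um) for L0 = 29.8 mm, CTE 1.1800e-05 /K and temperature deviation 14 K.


dL = L * alpha * dT
= 29.8 * 1.1800e-05 * 14
= 0.0049230 mm
dL_um = 0.0049230 * 1000 = 4.9230 um

4.9230


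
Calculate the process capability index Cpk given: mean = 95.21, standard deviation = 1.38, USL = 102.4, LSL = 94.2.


Cpu = (USL - mean) / (3*sigma) = (102.4 - 95.21) / (3*1.38) = 1.7367
Cpl = (mean - LSL) / (3*sigma) = (95.21 - 94.2) / (3*1.38) = 0.2440
Cpk = min(Cpu, Cpl) = 0.2440

0.2440


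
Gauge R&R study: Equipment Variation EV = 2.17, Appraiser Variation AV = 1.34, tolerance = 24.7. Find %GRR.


GRR = sqrt(EV^2 + AV^2) = sqrt(2.17^2 + 1.34^2) = 2.5503921
%GRR = GRR / tol * 100 = 2.5503921 / 24.7 * 100
%GRR = 10.3255

10.3255


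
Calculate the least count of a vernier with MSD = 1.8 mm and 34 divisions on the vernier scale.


LC = MSD / n_div
= 1.8 / 34
= 0.0529

0.0529


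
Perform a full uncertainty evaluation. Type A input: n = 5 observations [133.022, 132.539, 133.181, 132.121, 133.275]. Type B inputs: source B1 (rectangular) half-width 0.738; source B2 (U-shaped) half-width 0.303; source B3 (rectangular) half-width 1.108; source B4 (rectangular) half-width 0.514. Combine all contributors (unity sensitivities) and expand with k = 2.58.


mean = (133.022 + 132.539 + 133.181 + 132.121 + 133.275) / 5 = 132.8276
s = sqrt(sum((x - mean)^2)/(n-1)) = 0.48616438
u_A = s / sqrt(n) = 0.48616438 / sqrt(5) = 0.21741932
u_B1 = 0.738 / sqrt(3) = 0.4260845
u_B2 = 0.303 / sqrt(2) = 0.21425335
u_B3 = 1.108 / sqrt(3) = 0.6397041
u_B4 = 0.514 / sqrt(3) = 0.29675804
uc = sqrt(0.21741932^2 + 0.4260845^2 + 0.21425335^2 + 0.6397041^2 + 0.29675804^2) = 0.87864118
U = k * uc = 2.58 * 0.87864118
U = 2.2669

2.2669


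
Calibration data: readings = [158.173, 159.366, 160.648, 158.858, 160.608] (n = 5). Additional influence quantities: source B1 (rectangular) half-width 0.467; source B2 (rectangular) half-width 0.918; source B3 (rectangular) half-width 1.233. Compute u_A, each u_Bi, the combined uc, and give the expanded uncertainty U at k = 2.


mean = (158.173 + 159.366 + 160.648 + 158.858 + 160.608) / 5 = 159.5306
s = sqrt(sum((x - mean)^2)/(n-1)) = 1.0876506
u_A = s / sqrt(n) = 1.0876506 / sqrt(5) = 0.48641214
u_B1 = 0.467 / sqrt(3) = 0.26962258
u_B2 = 0.918 / sqrt(3) = 0.53000755
u_B3 = 1.233 / sqrt(3) = 0.71187288
uc = sqrt(0.48641214^2 + 0.26962258^2 + 0.53000755^2 + 0.71187288^2) = 1.0473605
U = k * uc = 2 * 1.0473605
U = 2.0947

2.0947


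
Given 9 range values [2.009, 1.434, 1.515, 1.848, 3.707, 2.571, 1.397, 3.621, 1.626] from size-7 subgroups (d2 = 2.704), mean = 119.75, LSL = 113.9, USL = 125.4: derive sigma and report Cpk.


R_bar = (2.009 + 1.434 + 1.515 + 1.848 + 3.707 + 2.571 + 1.397 + 3.621 + 1.626) / 9 = 2.192
sigma = R_bar / d2 = 2.192 / 2.704 = 0.81065089
Cp = (USL - LSL)/(6*sigma) = (125.4 - 113.9)/(6*0.81065089) = 2.3644
Cpu = (125.4 - 119.75)/(3*0.81065089) = 2.3232
Cpl = (119.75 - 113.9)/(3*0.81065089) = 2.4055
Cpk = min(Cpu, Cpl) = 2.3232

2.3232


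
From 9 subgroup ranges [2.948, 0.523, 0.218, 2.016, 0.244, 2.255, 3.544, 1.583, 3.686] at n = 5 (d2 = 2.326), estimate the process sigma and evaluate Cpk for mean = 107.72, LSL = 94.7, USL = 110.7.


R_bar = (2.948 + 0.523 + 0.218 + 2.016 + 0.244 + 2.255 + 3.544 + 1.583 + 3.686) / 9 = 1.8907778
sigma = R_bar / d2 = 1.8907778 / 2.326 = 0.81288813
Cp = (USL - LSL)/(6*sigma) = (110.7 - 94.7)/(6*0.81288813) = 3.2805
Cpu = (110.7 - 107.72)/(3*0.81288813) = 1.2220
Cpl = (107.72 - 94.7)/(3*0.81288813) = 5.3390
Cpk = min(Cpu, Cpl) = 1.2220

1.2220


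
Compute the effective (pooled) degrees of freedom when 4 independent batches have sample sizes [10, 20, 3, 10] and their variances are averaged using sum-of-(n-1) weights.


nu = sum_i (n_i - 1)
nu = ((10 - 1) + (20 - 1) + (3 - 1) + (10 - 1))
nu = 9 + 19 + 2 + 9
nu = 39

39


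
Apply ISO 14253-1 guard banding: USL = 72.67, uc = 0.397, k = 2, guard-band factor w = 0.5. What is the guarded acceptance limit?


U = k * uc = 2 * 0.397 = 0.794
guard band g = w * U = 0.5 * 0.794 = 0.397
AL = USL - g = 72.67 - 0.397
AL = 72.2730

72.2730


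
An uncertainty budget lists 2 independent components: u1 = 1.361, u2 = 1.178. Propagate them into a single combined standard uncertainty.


uc = sqrt(1.361^2 + 1.178^2)
uc = sqrt(3.240005)
uc = 1.8000

1.8000


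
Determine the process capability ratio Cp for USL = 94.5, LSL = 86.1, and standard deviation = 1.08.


Cp = (USL - LSL) / (6 * sigma)
= (94.5 - 86.1) / (6 * 1.08)
= 8.4000 / 6.4800
= 1.2963

1.2963


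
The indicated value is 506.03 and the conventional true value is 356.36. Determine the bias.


Systematic error = measured - true
= 506.03 - 356.36
= 149.6700

149.6700


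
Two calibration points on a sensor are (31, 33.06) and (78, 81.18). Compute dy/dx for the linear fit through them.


slope = (y2 - y1) / (x2 - x1)
= (81.18 - 33.06) / (78 - 31)
= 48.1200 / 47
= 1.0238

1.0238


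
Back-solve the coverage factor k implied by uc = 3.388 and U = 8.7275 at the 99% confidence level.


k = U / uc
k = 8.7275 / 3.388
k = 2.576

2.576


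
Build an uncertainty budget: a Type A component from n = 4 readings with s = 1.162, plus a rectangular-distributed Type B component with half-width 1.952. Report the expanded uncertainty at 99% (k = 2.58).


u_A = s / sqrt(n) = 1.162 / sqrt(4) = 0.581
u_B = half_width / sqrt(3) = 1.952 / sqrt(3) = 1.1269877
uc = sqrt(u_A^2 + u_B^2) = sqrt(0.581^2 + 1.1269877^2) = 1.2679362
U = k * uc = 2.58 * 1.2679362
U = 3.2713

3.2713


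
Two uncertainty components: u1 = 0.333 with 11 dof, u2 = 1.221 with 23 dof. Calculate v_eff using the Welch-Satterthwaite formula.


uc = sqrt(u1^2 + u2^2) = sqrt(0.333^2 + 1.221^2) = 1.2655947
v_eff = uc^4 / (u1^4/v1 + u2^4/v2)
= 1.2655947^4 / (0.333^4/11 + 1.221^4/23)
= 2.5655388 / 0.097752934
v_eff = 26.2451

26.2451


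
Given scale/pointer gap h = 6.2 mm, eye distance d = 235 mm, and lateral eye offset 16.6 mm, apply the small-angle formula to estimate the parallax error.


error = h * offset / d
= 6.2 * 16.6 / 235
= 0.4380

0.4380


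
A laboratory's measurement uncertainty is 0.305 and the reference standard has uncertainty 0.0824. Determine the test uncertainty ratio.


TUR = u_lab / u_ref
= 0.305 / 0.0824
= 3.7015

3.7015


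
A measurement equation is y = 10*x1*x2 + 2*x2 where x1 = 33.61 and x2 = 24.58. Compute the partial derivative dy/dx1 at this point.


y = 10*x1*x2 + 2*x2
dy/dx1 = 10*x2
Evaluate at x2 = 24.58: c1 = 10 * 24.58
c1 = 245.8000

245.8000


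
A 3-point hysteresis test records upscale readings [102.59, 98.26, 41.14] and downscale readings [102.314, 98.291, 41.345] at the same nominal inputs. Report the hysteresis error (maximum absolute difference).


|102.59 - 102.314| = 0.2760
|98.26 - 98.291| = 0.0310
|41.14 - 41.345| = 0.2050
hysteresis = max(diffs) = 0.2760

0.2760


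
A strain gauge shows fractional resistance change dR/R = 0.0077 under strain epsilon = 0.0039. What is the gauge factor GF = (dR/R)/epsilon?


GF = (dR/R) / epsilon
= 0.0077 / 0.0039
= 1.9744

1.9744


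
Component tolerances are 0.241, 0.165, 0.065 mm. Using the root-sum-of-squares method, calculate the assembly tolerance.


RSS = sqrt(0.241^2 + 0.165^2 + 0.065^2)
= sqrt(0.089531)
= 0.2992

0.2992


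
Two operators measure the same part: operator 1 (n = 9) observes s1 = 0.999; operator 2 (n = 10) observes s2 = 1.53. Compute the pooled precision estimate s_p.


s_p = sqrt(((n1-1)*s1^2 + (n2-1)*s2^2) / (n1+n2-2))
numerator = (9-1)*0.999^2 + (10-1)*1.53^2 = 7.984008 + 21.0681 = 29.052108
denominator = 9 + 10 - 2 = 17
s_p^2 = 29.052108 / 17 = 1.7089475
s_p = sqrt(1.7089475) = 1.3073

1.3073


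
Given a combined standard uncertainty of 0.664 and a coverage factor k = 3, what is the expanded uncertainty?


U = k * uc
U = 3 * 0.664
U = 1.9920

1.9920


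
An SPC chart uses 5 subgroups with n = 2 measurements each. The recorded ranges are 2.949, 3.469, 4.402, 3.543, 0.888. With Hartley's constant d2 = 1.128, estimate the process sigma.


R_bar = (2.949 + 3.469 + 4.402 + 3.543 + 0.888) / 5
R_bar = 15.251 / 5 = 3.0502
sigma_hat = R_bar / d2 = 3.0502 / 1.128 = 2.7041

2.7041


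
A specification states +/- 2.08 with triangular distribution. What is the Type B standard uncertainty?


u_B = half_width / sqrt(6)
u_B = 2.08 / 2.4494897
u_B = 0.8492

0.8492


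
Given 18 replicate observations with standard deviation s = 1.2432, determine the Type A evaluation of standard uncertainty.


u_A = s / sqrt(n)
u_A = 1.2432 / sqrt(18)
u_A = 1.2432 / 4.2426407
u_A = 0.2930

0.2930


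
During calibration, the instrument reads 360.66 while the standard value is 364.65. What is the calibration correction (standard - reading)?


Correction = standard - reading
= 364.65 - 360.66
= 3.9900

3.9900


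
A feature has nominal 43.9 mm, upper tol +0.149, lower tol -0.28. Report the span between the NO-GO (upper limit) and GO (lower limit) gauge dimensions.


GO = nominal - lower_tol (smallest hole = maximum material condition)
GO = 43.9 - 0.28 = 43.62
NO-GO = nominal + upper_tol (largest hole = least material condition)
NO-GO = 43.9 + 0.149 = 44.049
spread = NO-GO - GO = 44.049 - 43.62 = 0.4290

0.4290


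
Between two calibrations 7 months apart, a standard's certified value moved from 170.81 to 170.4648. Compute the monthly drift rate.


rate = (v2 - v1) / months
= (170.4648 - 170.81) / 7
= -0.3452 / 7
= -0.0493

-0.0493


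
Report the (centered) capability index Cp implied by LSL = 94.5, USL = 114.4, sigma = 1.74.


Cp = (USL - LSL) / (6 * sigma)
= (114.4 - 94.5) / (6 * 1.74)
= 19.9000 / 10.4400
= 1.9061

1.9061


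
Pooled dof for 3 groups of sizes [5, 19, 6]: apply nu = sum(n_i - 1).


nu = sum_i (n_i - 1)
nu = ((5 - 1) + (19 - 1) + (6 - 1))
nu = 4 + 18 + 5
nu = 27

27


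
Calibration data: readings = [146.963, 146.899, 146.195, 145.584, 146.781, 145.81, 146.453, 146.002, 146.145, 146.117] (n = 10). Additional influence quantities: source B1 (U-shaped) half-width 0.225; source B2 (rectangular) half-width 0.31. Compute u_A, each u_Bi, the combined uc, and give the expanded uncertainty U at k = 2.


mean = (146.963 + 146.899 + 146.195 + 145.584 + 146.781 + 145.81 + 146.453 + 146.002 + 146.145 + 146.117) / 10 = 146.2949
s = sqrt(sum((x - mean)^2)/(n-1)) = 0.46702116
u_A = s / sqrt(n) = 0.46702116 / sqrt(10) = 0.14768506
u_B1 = 0.225 / sqrt(2) = 0.15909903
u_B2 = 0.31 / sqrt(3) = 0.17897858
uc = sqrt(0.14768506^2 + 0.15909903^2 + 0.17897858^2) = 0.28134802
U = k * uc = 2 * 0.28134802
U = 0.5627

0.5627


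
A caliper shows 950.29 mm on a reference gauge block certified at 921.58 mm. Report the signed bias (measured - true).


Systematic error = measured - true
= 950.29 - 921.58
= 28.7100

28.7100


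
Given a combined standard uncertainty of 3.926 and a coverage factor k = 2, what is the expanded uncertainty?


U = k * uc
U = 2 * 3.926
U = 7.8520

7.8520


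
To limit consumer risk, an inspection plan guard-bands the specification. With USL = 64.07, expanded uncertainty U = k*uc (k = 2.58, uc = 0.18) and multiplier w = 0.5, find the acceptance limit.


U = k * uc = 2.58 * 0.18 = 0.4644
guard band g = w * U = 0.5 * 0.4644 = 0.2322
AL = USL - g = 64.07 - 0.2322
AL = 63.8378

63.8378


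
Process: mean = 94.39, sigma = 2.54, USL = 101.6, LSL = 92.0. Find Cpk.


Cpu = (USL - mean) / (3*sigma) = (101.6 - 94.39) / (3*2.54) = 0.9462
Cpl = (mean - LSL) / (3*sigma) = (94.39 - 92.0) / (3*2.54) = 0.3136
Cpk = min(Cpu, Cpl) = 0.3136

0.3136


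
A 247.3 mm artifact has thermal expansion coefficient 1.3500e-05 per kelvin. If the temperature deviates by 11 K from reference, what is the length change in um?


dL = L * alpha * dT
= 247.3 * 1.3500e-05 * 11
= 0.0367240 mm
dL_um = 0.0367240 * 1000 = 36.7240 um

36.7240


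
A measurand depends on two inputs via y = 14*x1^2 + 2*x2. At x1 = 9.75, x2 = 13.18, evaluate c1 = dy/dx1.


y = 14*x1^2 + 2*x2
dy/dx1 = 2*14*x1
Evaluate at x1 = 9.75: c1 = 28 * 9.75
c1 = 273.0000

273.0000


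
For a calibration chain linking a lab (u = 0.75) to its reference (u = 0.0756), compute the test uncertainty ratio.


TUR = u_lab / u_ref
= 0.75 / 0.0756
= 9.9206

9.9206


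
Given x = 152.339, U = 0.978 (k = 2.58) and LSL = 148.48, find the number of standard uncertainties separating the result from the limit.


u = U / k = 0.978 / 2.58 = 0.37906977
margin = |LSL - x| = |148.48 - 152.339| = 3.859
z = margin / u = 3.859 / 0.37906977
z = 10.1802

10.1802


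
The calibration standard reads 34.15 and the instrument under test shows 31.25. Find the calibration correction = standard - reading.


Correction = standard - reading
= 34.15 - 31.25
= 2.9000

2.9000


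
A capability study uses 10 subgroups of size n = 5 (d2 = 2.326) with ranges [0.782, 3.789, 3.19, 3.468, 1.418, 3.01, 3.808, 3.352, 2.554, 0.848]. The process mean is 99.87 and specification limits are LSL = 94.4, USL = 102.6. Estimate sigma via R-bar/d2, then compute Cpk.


R_bar = (0.782 + 3.789 + 3.19 + 3.468 + 1.418 + 3.01 + 3.808 + 3.352 + 2.554 + 0.848) / 10 = 2.6219
sigma = R_bar / d2 = 2.6219 / 2.326 = 1.1272141
Cp = (USL - LSL)/(6*sigma) = (102.6 - 94.4)/(6*1.1272141) = 1.2124
Cpu = (102.6 - 99.87)/(3*1.1272141) = 0.8073
Cpl = (99.87 - 94.4)/(3*1.1272141) = 1.6176
Cpk = min(Cpu, Cpl) = 0.8073

0.8073


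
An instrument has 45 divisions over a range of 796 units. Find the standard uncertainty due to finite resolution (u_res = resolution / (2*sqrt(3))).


resolution = range / divisions
resolution = 796 / 45 = 17.688889
u_res = resolution / (2*sqrt(3))
u_res = 17.688889 / 3.4641016
u_res = 5.1063

5.1063


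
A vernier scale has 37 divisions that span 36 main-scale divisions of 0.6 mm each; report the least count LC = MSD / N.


LC = MSD / n_div
= 0.6 / 37
= 0.0162

0.0162


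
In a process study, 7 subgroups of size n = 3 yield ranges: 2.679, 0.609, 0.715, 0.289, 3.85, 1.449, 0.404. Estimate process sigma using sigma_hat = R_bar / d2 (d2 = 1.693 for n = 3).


R_bar = (2.679 + 0.609 + 0.715 + 0.289 + 3.85 + 1.449 + 0.404) / 7
R_bar = 9.995 / 7 = 1.4278571
sigma_hat = R_bar / d2 = 1.4278571 / 1.693 = 0.8434

0.8434


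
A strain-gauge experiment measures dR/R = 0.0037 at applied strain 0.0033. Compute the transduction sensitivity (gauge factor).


GF = (dR/R) / epsilon
= 0.0037 / 0.0033
= 1.1212

1.1212


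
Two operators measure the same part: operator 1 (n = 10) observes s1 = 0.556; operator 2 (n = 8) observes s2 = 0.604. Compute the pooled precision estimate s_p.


s_p = sqrt(((n1-1)*s1^2 + (n2-1)*s2^2) / (n1+n2-2))
numerator = (10-1)*0.556^2 + (8-1)*0.604^2 = 2.782224 + 2.553712 = 5.335936
denominator = 10 + 8 - 2 = 16
s_p^2 = 5.335936 / 16 = 0.333496
s_p = sqrt(0.333496) = 0.5775

0.5775


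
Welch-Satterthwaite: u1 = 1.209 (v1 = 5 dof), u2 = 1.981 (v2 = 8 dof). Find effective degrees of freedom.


uc = sqrt(u1^2 + u2^2) = sqrt(1.209^2 + 1.981^2) = 2.3207848
v_eff = uc^4 / (u1^4/v1 + u2^4/v2)
= 2.3207848^4 / (1.209^4/5 + 1.981^4/8)
= 29.009449 / 2.3523784
v_eff = 12.3320

12.3320


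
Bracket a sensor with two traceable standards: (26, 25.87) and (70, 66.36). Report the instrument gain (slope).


slope = (y2 - y1) / (x2 - x1)
= (66.36 - 25.87) / (70 - 26)
= 40.4900 / 44
= 0.9202

0.9202


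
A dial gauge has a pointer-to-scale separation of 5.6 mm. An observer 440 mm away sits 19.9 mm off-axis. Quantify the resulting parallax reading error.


error = h * offset / d
= 5.6 * 19.9 / 440
= 0.2533

0.2533


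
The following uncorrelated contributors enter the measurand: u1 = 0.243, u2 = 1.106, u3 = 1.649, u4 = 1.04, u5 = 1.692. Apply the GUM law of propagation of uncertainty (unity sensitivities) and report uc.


uc = sqrt(0.243^2 + 1.106^2 + 1.649^2 + 1.04^2 + 1.692^2)
uc = sqrt(7.94595)
uc = 2.8189

2.8189


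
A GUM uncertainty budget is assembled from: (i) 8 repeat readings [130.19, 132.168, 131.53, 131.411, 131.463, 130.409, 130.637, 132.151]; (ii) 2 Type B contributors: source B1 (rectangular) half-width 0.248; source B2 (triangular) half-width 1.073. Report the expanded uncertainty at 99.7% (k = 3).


mean = (130.19 + 132.168 + 131.53 + 131.411 + 131.463 + 130.409 + 130.637 + 132.151) / 8 = 131.244875
s = sqrt(sum((x - mean)^2)/(n-1)) = 0.75693507
u_A = s / sqrt(n) = 0.75693507 / sqrt(8) = 0.26761696
u_B1 = 0.248 / sqrt(3) = 0.14318287
u_B2 = 1.073 / sqrt(6) = 0.43805042
uc = sqrt(0.26761696^2 + 0.14318287^2 + 0.43805042^2) = 0.53292433
U = k * uc = 3 * 0.53292433
U = 1.5988

1.5988


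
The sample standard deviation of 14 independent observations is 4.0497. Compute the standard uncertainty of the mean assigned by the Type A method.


u_A = s / sqrt(n)
u_A = 4.0497 / sqrt(14)
u_A = 4.0497 / 3.7416574
u_A = 1.0823

1.0823


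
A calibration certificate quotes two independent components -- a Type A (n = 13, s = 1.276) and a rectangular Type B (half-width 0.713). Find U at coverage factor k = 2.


u_A = s / sqrt(n) = 1.276 / sqrt(13) = 0.35389873
u_B = half_width / sqrt(3) = 0.713 / sqrt(3) = 0.41165074
uc = sqrt(u_A^2 + u_B^2) = sqrt(0.35389873^2 + 0.41165074^2) = 0.54286337
U = k * uc = 2 * 0.54286337
U = 1.0857

1.0857


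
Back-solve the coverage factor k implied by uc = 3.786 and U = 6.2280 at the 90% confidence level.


k = U / uc
k = 6.2280 / 3.786
k = 1.645

1.645


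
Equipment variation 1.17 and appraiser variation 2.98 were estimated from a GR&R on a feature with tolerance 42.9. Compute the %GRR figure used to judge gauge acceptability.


GRR = sqrt(EV^2 + AV^2) = sqrt(1.17^2 + 2.98^2) = 3.2014528
%GRR = GRR / tol * 100 = 3.2014528 / 42.9 * 100
%GRR = 7.4626

7.4626


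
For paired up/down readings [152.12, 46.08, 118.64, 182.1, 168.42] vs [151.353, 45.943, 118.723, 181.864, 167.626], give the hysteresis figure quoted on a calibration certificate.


|152.12 - 151.353| = 0.7670
|46.08 - 45.943| = 0.1370
|118.64 - 118.723| = 0.0830
|182.1 - 181.864| = 0.2360
|168.42 - 167.626| = 0.7940
hysteresis = max(diffs) = 0.7940

0.7940


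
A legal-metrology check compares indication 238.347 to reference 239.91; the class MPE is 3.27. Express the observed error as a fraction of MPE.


e = indication - reference = 238.347 - 239.91 = -1.5630
|e| = 1.5630
ratio = |e| / MPE = 1.5630 / 3.27
ratio = 0.4780

0.4780


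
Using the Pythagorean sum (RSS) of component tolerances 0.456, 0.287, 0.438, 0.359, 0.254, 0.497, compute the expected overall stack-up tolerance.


RSS = sqrt(0.456^2 + 0.287^2 + 0.438^2 + 0.359^2 + 0.254^2 + 0.497^2)
= sqrt(0.922555)
= 0.9605

0.9605


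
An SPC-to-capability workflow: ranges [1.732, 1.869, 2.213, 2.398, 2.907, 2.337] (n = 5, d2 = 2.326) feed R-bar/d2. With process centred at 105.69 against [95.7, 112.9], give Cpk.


R_bar = (1.732 + 1.869 + 2.213 + 2.398 + 2.907 + 2.337) / 6 = 2.2426667
sigma = R_bar / d2 = 2.2426667 / 2.326 = 0.96417313
Cp = (USL - LSL)/(6*sigma) = (112.9 - 95.7)/(6*0.96417313) = 2.9732
Cpu = (112.9 - 105.69)/(3*0.96417313) = 2.4926
Cpl = (105.69 - 95.7)/(3*0.96417313) = 3.4537
Cpk = min(Cpu, Cpl) = 2.4926

2.4926


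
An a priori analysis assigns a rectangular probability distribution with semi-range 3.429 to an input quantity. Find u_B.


u_B = half_width / sqrt(3)
u_B = 3.429 / 1.7320508
u_B = 1.9797

1.9797


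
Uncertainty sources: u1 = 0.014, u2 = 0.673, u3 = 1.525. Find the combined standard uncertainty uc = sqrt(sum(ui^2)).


uc = sqrt(0.014^2 + 0.673^2 + 1.525^2)
uc = sqrt(2.77875)
uc = 1.6670

1.6670


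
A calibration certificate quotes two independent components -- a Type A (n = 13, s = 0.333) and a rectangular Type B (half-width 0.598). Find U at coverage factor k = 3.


u_A = s / sqrt(n) = 0.333 / sqrt(13) = 0.092357583
u_B = half_width / sqrt(3) = 0.598 / sqrt(3) = 0.34525546
uc = sqrt(u_A^2 + u_B^2) = sqrt(0.092357583^2 + 0.34525546^2) = 0.3573951
U = k * uc = 3 * 0.3573951
U = 1.0722

1.0722


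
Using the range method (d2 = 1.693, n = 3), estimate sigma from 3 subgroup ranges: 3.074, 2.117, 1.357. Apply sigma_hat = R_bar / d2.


R_bar = (3.074 + 2.117 + 1.357) / 3
R_bar = 6.548 / 3 = 2.1826667
sigma_hat = R_bar / d2 = 2.1826667 / 1.693 = 1.2892

1.2892


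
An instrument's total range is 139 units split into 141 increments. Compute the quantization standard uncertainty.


resolution = range / divisions
resolution = 139 / 141 = 0.9858156
u_res = resolution / (2*sqrt(3))
u_res = 0.9858156 / 3.4641016
u_res = 0.2846

0.2846


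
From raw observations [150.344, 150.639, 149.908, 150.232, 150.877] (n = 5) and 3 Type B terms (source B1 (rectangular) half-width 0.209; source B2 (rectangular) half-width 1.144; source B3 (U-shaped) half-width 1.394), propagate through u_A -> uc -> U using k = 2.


mean = (150.344 + 150.639 + 149.908 + 150.232 + 150.877) / 5 = 150.4
s = sqrt(sum((x - mean)^2)/(n-1)) = 0.37352175
u_A = s / sqrt(n) = 0.37352175 / sqrt(5) = 0.167044
u_B1 = 0.209 / sqrt(3) = 0.12066621
u_B2 = 1.144 / sqrt(3) = 0.66048871
u_B3 = 1.394 / sqrt(2) = 0.98570685
uc = sqrt(0.167044^2 + 0.12066621^2 + 0.66048871^2 + 0.98570685^2) = 1.2042954
U = k * uc = 2 * 1.2042954
U = 2.4086

2.4086


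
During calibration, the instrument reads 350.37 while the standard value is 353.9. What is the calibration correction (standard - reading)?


Correction = standard - reading
= 353.9 - 350.37
= 3.5300

3.5300


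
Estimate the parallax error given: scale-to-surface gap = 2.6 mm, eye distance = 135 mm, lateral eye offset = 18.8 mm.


error = h * offset / d
= 2.6 * 18.8 / 135
= 0.3621

0.3621


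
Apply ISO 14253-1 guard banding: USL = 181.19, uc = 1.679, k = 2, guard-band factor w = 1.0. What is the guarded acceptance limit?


U = k * uc = 2 * 1.679 = 3.358
guard band g = w * U = 1.0 * 3.358 = 3.358
AL = USL - g = 181.19 - 3.358
AL = 177.8320

177.8320


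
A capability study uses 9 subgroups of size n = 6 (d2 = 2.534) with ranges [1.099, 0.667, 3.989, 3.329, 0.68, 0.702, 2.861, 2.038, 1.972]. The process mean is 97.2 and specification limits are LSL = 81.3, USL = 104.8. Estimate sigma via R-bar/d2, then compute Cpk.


R_bar = (1.099 + 0.667 + 3.989 + 3.329 + 0.68 + 0.702 + 2.861 + 2.038 + 1.972) / 9 = 1.9263333
sigma = R_bar / d2 = 1.9263333 / 2.534 = 0.76019467
Cp = (USL - LSL)/(6*sigma) = (104.8 - 81.3)/(6*0.76019467) = 5.1522
Cpu = (104.8 - 97.2)/(3*0.76019467) = 3.3325
Cpl = (97.2 - 81.3)/(3*0.76019467) = 6.9719
Cpk = min(Cpu, Cpl) = 3.3325

3.3325


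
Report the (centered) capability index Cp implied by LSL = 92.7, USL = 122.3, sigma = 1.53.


Cp = (USL - LSL) / (6 * sigma)
= (122.3 - 92.7) / (6 * 1.53)
= 29.6000 / 9.1800
= 3.2244

3.2244


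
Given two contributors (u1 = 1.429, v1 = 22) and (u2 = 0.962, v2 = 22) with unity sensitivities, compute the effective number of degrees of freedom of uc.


uc = sqrt(u1^2 + u2^2) = sqrt(1.429^2 + 0.962^2) = 1.722639
v_eff = uc^4 / (u1^4/v1 + u2^4/v2)
= 1.722639^4 / (1.429^4/22 + 0.962^4/22)
= 8.805968 / 0.22847173
v_eff = 38.5429

38.5429


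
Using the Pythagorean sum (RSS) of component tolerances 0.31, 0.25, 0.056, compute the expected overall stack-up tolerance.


RSS = sqrt(0.31^2 + 0.25^2 + 0.056^2)
= sqrt(0.161736)
= 0.4022

0.4022


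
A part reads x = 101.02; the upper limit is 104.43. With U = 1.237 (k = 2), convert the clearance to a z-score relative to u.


u = U / k = 1.237 / 2 = 0.6185
margin = |USL - x| = |104.43 - 101.02| = 3.41
z = margin / u = 3.41 / 0.6185
z = 5.5133

5.5133


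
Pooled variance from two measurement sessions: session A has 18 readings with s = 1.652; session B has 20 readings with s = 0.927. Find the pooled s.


s_p = sqrt(((n1-1)*s1^2 + (n2-1)*s2^2) / (n1+n2-2))
numerator = (18-1)*1.652^2 + (20-1)*0.927^2 = 46.394768 + 16.327251 = 62.722019
denominator = 18 + 20 - 2 = 36
s_p^2 = 62.722019 / 36 = 1.7422783
s_p = sqrt(1.7422783) = 1.3200

1.3200


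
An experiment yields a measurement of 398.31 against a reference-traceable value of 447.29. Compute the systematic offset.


Systematic error = measured - true
= 398.31 - 447.29
= -48.9800

-48.9800


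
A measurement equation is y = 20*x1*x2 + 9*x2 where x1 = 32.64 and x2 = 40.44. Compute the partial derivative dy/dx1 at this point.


y = 20*x1*x2 + 9*x2
dy/dx1 = 20*x2
Evaluate at x2 = 40.44: c1 = 20 * 40.44
c1 = 808.8000

808.8000


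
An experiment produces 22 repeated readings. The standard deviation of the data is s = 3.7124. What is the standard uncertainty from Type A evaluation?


u_A = s / sqrt(n)
u_A = 3.7124 / sqrt(22)
u_A = 3.7124 / 4.6904158
u_A = 0.7915

0.7915


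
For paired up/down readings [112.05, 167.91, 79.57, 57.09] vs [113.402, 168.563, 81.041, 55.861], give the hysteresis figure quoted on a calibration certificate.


|112.05 - 113.402| = 1.3520
|167.91 - 168.563| = 0.6530
|79.57 - 81.041| = 1.4710
|57.09 - 55.861| = 1.2290
hysteresis = max(diffs) = 1.4710

1.4710


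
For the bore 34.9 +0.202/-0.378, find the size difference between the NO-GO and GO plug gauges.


GO = nominal - lower_tol (smallest hole = maximum material condition)
GO = 34.9 - 0.378 = 34.522
NO-GO = nominal + upper_tol (largest hole = least material condition)
NO-GO = 34.9 + 0.202 = 35.102
spread = NO-GO - GO = 35.102 - 34.522 = 0.5800

0.5800
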